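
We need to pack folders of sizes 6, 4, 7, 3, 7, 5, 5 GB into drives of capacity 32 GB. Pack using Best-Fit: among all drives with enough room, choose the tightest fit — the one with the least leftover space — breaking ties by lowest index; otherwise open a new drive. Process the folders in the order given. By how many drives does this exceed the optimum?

Best-Fit: [6,4,7,3,7,5] [5] → 2 drives.
Total size 37 GB; any packing needs at least ⌈37/32⌉ = 2 drives.
So 2 is already optimal.

0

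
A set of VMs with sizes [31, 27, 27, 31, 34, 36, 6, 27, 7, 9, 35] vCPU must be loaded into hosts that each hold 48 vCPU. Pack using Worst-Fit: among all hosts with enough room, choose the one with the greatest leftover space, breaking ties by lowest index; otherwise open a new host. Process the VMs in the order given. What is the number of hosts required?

8

Put 31 vCPU in host 1; 17 vCPU remain.
Put 27 vCPU in host 2; 21 vCPU remain.
Put 27 vCPU in host 3; 21 vCPU remain.
Put 31 vCPU in host 4; 17 vCPU remain.
Put 34 vCPU in host 5; 14 vCPU remain.
Put 36 vCPU in host 6; 12 vCPU remain.
Put 6 vCPU in host 2; 15 vCPU remain.
Put 27 vCPU in host 7; 21 vCPU remain.
Put 7 vCPU in host 3; 14 vCPU remain.
Put 9 vCPU in host 7; 12 vCPU remain.
Put 35 vCPU in host 8; 13 vCPU remain.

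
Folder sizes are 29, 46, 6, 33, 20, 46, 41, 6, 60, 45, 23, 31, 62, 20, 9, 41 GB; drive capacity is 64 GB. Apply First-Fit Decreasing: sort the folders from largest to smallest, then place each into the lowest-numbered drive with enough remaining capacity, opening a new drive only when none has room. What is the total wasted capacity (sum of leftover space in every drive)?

Sorted descending: 62, 60, 46, 46, 45, 41, 41, 33, 31, 29, 23, 20, 20, 9, 6, 6.
Put 62 GB in drive 1; 2 GB remain.
Put 60 GB in drive 2; 4 GB remain.
Put 46 GB in drive 3; 18 GB remain.
Put 46 GB in drive 4; 18 GB remain.
Put 45 GB in drive 5; 19 GB remain.
Put 41 GB in drive 6; 23 GB remain.
Put 41 GB in drive 7; 23 GB remain.
Put 33 GB in drive 8; 31 GB remain.
Put 31 GB in drive 8; 0 GB remain.
Put 29 GB in drive 9; 35 GB remain.
Put 23 GB in drive 6; 0 GB remain.
Put 20 GB in drive 7; 3 GB remain.
Put 20 GB in drive 9; 15 GB remain.
Put 9 GB in drive 3; 9 GB remain.
Put 6 GB in drive 3; 3 GB remain.
Put 6 GB in drive 4; 12 GB remain.
9 drives × 64 GB = 576 GB; used 518 GB; unused 58 GB.

58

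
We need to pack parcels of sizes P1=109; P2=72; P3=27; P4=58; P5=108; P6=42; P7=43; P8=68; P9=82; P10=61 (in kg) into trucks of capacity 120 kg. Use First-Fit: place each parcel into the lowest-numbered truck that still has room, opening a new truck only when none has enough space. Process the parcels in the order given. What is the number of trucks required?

7 trucks

Put P1 (109 kg) in truck 1; 11 kg remain.
Put P2 (72 kg) in truck 2; 48 kg remain.
Put P3 (27 kg) in truck 2; 21 kg remain.
Put P4 (58 kg) in truck 3; 62 kg remain.
Put P5 (108 kg) in truck 4; 12 kg remain.
Put P6 (42 kg) in truck 3; 20 kg remain.
Put P7 (43 kg) in truck 5; 77 kg remain.
Put P8 (68 kg) in truck 5; 9 kg remain.
Put P9 (82 kg) in truck 6; 38 kg remain.
Put P10 (61 kg) in truck 7; 59 kg remain.
Final trucks: [109] [72,27] [58,42] [108] [43,68] [82] [61].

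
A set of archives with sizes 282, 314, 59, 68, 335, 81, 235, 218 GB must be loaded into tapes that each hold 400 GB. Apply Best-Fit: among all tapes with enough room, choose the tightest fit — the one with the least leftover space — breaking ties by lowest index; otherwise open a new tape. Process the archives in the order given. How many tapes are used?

Put 282 GB in tape 1; 118 GB remain.
Put 314 GB in tape 2; 86 GB remain.
Put 59 GB in tape 2; 27 GB remain.
Put 68 GB in tape 1; 50 GB remain.
Put 335 GB in tape 3; 65 GB remain.
Put 81 GB in tape 4; 319 GB remain.
Put 235 GB in tape 4; 84 GB remain.
Put 218 GB in tape 5; 182 GB remain.

5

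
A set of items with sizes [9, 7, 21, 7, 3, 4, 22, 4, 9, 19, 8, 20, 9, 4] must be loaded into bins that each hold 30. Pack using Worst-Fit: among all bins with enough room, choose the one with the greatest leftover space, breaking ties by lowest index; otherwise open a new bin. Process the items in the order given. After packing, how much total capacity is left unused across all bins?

Put 9 in bin 1; 21 remain.
Put 7 in bin 1; 14 remain.
Put 21 in bin 2; 9 remain.
Put 7 in bin 1; 7 remain.
Put 3 in bin 2; 6 remain.
Put 4 in bin 1; 3 remain.
Put 22 in bin 3; 8 remain.
Put 4 in bin 3; 4 remain.
Put 9 in bin 4; 21 remain.
Put 19 in bin 4; 2 remain.
Put 8 in bin 5; 22 remain.
Put 20 in bin 5; 2 remain.
Put 9 in bin 6; 21 remain.
Put 4 in bin 6; 17 remain.
6 bins × 30 = 180; used 146; unused 34.

34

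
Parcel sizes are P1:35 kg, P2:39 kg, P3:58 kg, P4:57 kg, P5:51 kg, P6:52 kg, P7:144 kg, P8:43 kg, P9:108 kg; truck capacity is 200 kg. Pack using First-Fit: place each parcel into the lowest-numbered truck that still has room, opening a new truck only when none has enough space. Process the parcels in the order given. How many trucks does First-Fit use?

truck 1: place P1 (35 kg), 165 kg left
truck 1: place P2 (39 kg), 126 kg left
truck 1: place P3 (58 kg), 68 kg left
truck 1: place P4 (57 kg), 11 kg left
truck 2: place P5 (51 kg), 149 kg left
truck 2: place P6 (52 kg), 97 kg left
truck 3: place P7 (144 kg), 56 kg left
truck 2: place P8 (43 kg), 54 kg left
truck 4: place P9 (108 kg), 92 kg left

4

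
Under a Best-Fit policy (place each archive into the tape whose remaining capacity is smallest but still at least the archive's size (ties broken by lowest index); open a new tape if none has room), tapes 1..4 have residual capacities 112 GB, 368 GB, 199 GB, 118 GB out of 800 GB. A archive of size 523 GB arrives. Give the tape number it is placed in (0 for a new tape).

No tape has ≥ 523 GB free, so a new tape is opened.

0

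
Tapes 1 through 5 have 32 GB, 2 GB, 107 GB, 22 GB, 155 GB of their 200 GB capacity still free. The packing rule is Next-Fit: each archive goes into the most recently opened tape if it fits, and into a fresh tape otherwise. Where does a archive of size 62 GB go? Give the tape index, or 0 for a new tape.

Next-Fit only looks at tape 5, which has 155 GB free.
62 GB fits there.

5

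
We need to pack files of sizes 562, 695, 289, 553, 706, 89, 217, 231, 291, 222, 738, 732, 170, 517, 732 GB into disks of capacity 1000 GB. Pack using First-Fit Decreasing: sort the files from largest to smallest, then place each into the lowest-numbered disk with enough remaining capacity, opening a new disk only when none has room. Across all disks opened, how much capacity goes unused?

1256

Sorted descending: 738, 732, 732, 706, 695, 562, 553, 517, 291, 289, 231, 222, 217, 170, 89.
738 GB → disk 1 (remaining 262 GB)
732 GB → disk 2 (remaining 268 GB)
732 GB → disk 3 (remaining 268 GB)
706 GB → disk 4 (remaining 294 GB)
695 GB → disk 5 (remaining 305 GB)
562 GB → disk 6 (remaining 438 GB)
553 GB → disk 7 (remaining 447 GB)
517 GB → disk 8 (remaining 483 GB)
291 GB → disk 4 (remaining 3 GB)
289 GB → disk 5 (remaining 16 GB)
231 GB → disk 1 (remaining 31 GB)
222 GB → disk 2 (remaining 46 GB)
217 GB → disk 3 (remaining 51 GB)
170 GB → disk 6 (remaining 268 GB)
89 GB → disk 6 (remaining 179 GB)
8 disks × 1000 GB = 8000 GB; used 6744 GB; unused 1256 GB.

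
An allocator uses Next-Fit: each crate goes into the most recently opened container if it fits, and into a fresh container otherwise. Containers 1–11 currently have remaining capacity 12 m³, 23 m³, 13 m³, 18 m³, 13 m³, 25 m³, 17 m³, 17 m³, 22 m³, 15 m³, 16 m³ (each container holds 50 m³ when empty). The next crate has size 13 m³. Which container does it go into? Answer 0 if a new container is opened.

11

Next-Fit only looks at container 11, which has 16 m³ free.
13 m³ fits there.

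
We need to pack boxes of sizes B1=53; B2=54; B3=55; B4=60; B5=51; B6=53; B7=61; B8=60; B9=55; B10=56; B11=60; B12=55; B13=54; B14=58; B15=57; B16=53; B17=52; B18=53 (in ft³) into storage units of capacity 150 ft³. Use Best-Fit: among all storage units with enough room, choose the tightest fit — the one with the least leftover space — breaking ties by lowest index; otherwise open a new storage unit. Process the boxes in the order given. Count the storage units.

storage unit 1: place B1 (53 ft³), 97 ft³ left
storage unit 1: place B2 (54 ft³), 43 ft³ left
storage unit 2: place B3 (55 ft³), 95 ft³ left
storage unit 2: place B4 (60 ft³), 35 ft³ left
storage unit 3: place B5 (51 ft³), 99 ft³ left
storage unit 3: place B6 (53 ft³), 46 ft³ left
storage unit 4: place B7 (61 ft³), 89 ft³ left
storage unit 4: place B8 (60 ft³), 29 ft³ left
storage unit 5: place B9 (55 ft³), 95 ft³ left
storage unit 5: place B10 (56 ft³), 39 ft³ left
storage unit 6: place B11 (60 ft³), 90 ft³ left
storage unit 6: place B12 (55 ft³), 35 ft³ left
storage unit 7: place B13 (54 ft³), 96 ft³ left
storage unit 7: place B14 (58 ft³), 38 ft³ left
storage unit 8: place B15 (57 ft³), 93 ft³ left
storage unit 8: place B16 (53 ft³), 40 ft³ left
storage unit 9: place B17 (52 ft³), 98 ft³ left
storage unit 9: place B18 (53 ft³), 45 ft³ left

9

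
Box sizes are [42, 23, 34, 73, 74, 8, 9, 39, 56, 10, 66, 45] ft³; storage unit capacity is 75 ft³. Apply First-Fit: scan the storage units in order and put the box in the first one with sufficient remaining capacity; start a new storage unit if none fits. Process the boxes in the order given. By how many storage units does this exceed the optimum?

First-Fit: [42,23,8] [34,9,10] [73] [74] [39] [56] [66] [45] → 8 storage units.
Total size 479 ft³; any packing needs at least ⌈479/75⌉ = 7 storage units.
An optimal packing achieves that bound: [74] [73] [66,9] [56,10,8] [45,23] [42] [39,34] → 7 storage units.
Excess: 8 − 7 = 1.

1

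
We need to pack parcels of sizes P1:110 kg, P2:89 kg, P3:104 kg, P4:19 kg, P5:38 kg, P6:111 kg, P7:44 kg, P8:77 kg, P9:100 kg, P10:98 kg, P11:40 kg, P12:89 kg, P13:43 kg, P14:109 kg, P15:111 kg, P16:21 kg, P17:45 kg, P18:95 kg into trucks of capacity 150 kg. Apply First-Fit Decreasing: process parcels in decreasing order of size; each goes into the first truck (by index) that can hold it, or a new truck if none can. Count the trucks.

Sorted descending: 111, 111, 110, 109, 104, 100, 98, 95, 89, 89, 77, 45, 44, 43, 40, 38, 21, 19.
Put 111 kg in truck 1; 39 kg remain.
Put 111 kg in truck 2; 39 kg remain.
Put 110 kg in truck 3; 40 kg remain.
Put 109 kg in truck 4; 41 kg remain.
Put 104 kg in truck 5; 46 kg remain.
Put 100 kg in truck 6; 50 kg remain.
Put 98 kg in truck 7; 52 kg remain.
Put 95 kg in truck 8; 55 kg remain.
Put 89 kg in truck 9; 61 kg remain.
Put 89 kg in truck 10; 61 kg remain.
Put 77 kg in truck 11; 73 kg remain.
Put 45 kg in truck 5; 1 kg remain.
Put 44 kg in truck 6; 6 kg remain.
Put 43 kg in truck 7; 9 kg remain.
Put 40 kg in truck 3; 0 kg remain.
Put 38 kg in truck 1; 1 kg remain.
Put 21 kg in truck 2; 18 kg remain.
Put 19 kg in truck 4; 22 kg remain.

11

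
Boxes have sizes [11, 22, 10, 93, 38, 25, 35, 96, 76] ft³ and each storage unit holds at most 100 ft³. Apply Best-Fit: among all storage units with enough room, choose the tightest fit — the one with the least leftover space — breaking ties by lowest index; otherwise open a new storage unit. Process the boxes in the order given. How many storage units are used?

storage unit 1: place 11 ft³, 89 ft³ left
storage unit 1: place 22 ft³, 67 ft³ left
storage unit 1: place 10 ft³, 57 ft³ left
storage unit 2: place 93 ft³, 7 ft³ left
storage unit 1: place 38 ft³, 19 ft³ left
storage unit 3: place 25 ft³, 75 ft³ left
storage unit 3: place 35 ft³, 40 ft³ left
storage unit 4: place 96 ft³, 4 ft³ left
storage unit 5: place 76 ft³, 24 ft³ left
Final storage units: [11,22,10,38] [93] [25,35] [96] [76].

5 storage units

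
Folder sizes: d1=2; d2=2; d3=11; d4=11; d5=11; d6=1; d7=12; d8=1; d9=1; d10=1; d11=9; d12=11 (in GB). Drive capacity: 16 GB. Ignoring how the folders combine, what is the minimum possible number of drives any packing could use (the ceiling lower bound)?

Total size = 2 + 2 + 11 + 11 + 11 + 1 + 12 + 1 + 1 + 1 + 9 + 11 = 73 GB.
⌈73 / 16⌉ = 5.

5 drives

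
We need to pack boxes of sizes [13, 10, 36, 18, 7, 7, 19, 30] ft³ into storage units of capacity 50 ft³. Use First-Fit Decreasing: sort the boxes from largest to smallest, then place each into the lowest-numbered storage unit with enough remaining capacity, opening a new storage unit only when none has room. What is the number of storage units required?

Sorted descending: 36, 30, 19, 18, 13, 10, 7, 7.
Put 36 ft³ in storage unit 1; 14 ft³ remain.
Put 30 ft³ in storage unit 2; 20 ft³ remain.
Put 19 ft³ in storage unit 2; 1 ft³ remain.
Put 18 ft³ in storage unit 3; 32 ft³ remain.
Put 13 ft³ in storage unit 1; 1 ft³ remain.
Put 10 ft³ in storage unit 3; 22 ft³ remain.
Put 7 ft³ in storage unit 3; 15 ft³ remain.
Put 7 ft³ in storage unit 3; 8 ft³ remain.

3 storage units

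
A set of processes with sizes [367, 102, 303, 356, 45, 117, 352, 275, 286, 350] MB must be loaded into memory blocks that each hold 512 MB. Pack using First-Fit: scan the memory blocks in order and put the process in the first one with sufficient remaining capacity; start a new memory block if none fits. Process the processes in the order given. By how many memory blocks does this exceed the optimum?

First-Fit: [367,102] [303,45,117] [356] [352] [275] [286] [350] → 7 memory blocks.
7 processes exceed 256 MB (half the capacity), and no two of those can share a memory block, so at least 7 memory blocks are needed.
So 7 is already optimal.

0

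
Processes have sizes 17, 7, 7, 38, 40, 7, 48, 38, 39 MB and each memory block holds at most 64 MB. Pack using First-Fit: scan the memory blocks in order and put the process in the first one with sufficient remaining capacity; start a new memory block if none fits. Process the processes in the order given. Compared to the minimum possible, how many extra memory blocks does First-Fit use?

1

First-Fit: [17,7,7,7] [38] [40] [48] [38] [39] → 6 memory blocks.
5 processes exceed 32 MB (half the capacity), and no two of those can share a memory block, so at least 5 memory blocks are needed.
An optimal packing achieves that bound: [48,7,7] [40,17,7] [39] [38] [38] → 5 memory blocks.
Excess: 6 − 5 = 1.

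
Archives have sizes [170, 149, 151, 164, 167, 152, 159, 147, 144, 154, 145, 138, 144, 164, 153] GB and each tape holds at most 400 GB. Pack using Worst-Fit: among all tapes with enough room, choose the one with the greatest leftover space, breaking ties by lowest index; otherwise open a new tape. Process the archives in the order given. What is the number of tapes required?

8

Put 170 GB in tape 1; 230 GB remain.
Put 149 GB in tape 1; 81 GB remain.
Put 151 GB in tape 2; 249 GB remain.
Put 164 GB in tape 2; 85 GB remain.
Put 167 GB in tape 3; 233 GB remain.
Put 152 GB in tape 3; 81 GB remain.
Put 159 GB in tape 4; 241 GB remain.
Put 147 GB in tape 4; 94 GB remain.
Put 144 GB in tape 5; 256 GB remain.
Put 154 GB in tape 5; 102 GB remain.
Put 145 GB in tape 6; 255 GB remain.
Put 138 GB in tape 6; 117 GB remain.
Put 144 GB in tape 7; 256 GB remain.
Put 164 GB in tape 7; 92 GB remain.
Put 153 GB in tape 8; 247 GB remain.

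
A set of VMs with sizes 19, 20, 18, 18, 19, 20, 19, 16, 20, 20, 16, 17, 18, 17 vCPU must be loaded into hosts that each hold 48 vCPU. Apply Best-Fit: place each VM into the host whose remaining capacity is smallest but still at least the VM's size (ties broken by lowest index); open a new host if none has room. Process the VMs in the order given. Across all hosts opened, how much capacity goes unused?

79

host 1: place 19 vCPU, 29 vCPU left
host 1: place 20 vCPU, 9 vCPU left
host 2: place 18 vCPU, 30 vCPU left
host 2: place 18 vCPU, 12 vCPU left
host 3: place 19 vCPU, 29 vCPU left
host 3: place 20 vCPU, 9 vCPU left
host 4: place 19 vCPU, 29 vCPU left
host 4: place 16 vCPU, 13 vCPU left
host 5: place 20 vCPU, 28 vCPU left
host 5: place 20 vCPU, 8 vCPU left
host 6: place 16 vCPU, 32 vCPU left
host 6: place 17 vCPU, 15 vCPU left
host 7: place 18 vCPU, 30 vCPU left
host 7: place 17 vCPU, 13 vCPU left
7 hosts × 48 vCPU = 336 vCPU; used 257 vCPU; unused 79 vCPU.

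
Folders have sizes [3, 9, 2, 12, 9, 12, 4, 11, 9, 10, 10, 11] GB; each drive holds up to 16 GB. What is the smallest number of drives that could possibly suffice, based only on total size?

7

Total size = 3 + 9 + 2 + 12 + 9 + 12 + 4 + 11 + 9 + 10 + 10 + 11 = 102 GB.
⌈102 / 16⌉ = 7.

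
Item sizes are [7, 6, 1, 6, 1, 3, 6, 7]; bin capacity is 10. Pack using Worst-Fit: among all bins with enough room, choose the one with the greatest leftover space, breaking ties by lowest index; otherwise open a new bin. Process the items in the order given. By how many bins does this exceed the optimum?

0

Worst-Fit: [7,3] [6,1] [6,1] [6] [7] → 5 bins.
5 items exceed 5 (half the capacity), and no two of those can share a bin, so at least 5 bins are needed.
So 5 is already optimal.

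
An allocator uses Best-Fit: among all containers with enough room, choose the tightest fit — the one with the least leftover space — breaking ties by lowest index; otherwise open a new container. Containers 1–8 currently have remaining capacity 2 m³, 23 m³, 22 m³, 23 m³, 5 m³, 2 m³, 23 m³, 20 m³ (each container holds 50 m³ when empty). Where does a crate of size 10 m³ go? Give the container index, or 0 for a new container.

8

Containers with room: container 2 (23 m³), container 3 (22 m³), container 4 (23 m³), container 7 (23 m³), container 8 (20 m³).
Tightest fit is container 8 with 20 m³ free.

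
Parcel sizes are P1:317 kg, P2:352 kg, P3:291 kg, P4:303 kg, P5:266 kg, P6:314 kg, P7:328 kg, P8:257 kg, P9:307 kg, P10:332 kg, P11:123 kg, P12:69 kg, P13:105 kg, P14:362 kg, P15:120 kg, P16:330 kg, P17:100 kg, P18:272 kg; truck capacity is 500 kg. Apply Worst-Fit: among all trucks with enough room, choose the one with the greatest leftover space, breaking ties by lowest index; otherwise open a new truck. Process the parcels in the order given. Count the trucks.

P1 (317 kg) → truck 1 (remaining 183 kg)
P2 (352 kg) → truck 2 (remaining 148 kg)
P3 (291 kg) → truck 3 (remaining 209 kg)
P4 (303 kg) → truck 4 (remaining 197 kg)
P5 (266 kg) → truck 5 (remaining 234 kg)
P6 (314 kg) → truck 6 (remaining 186 kg)
P7 (328 kg) → truck 7 (remaining 172 kg)
P8 (257 kg) → truck 8 (remaining 243 kg)
P9 (307 kg) → truck 9 (remaining 193 kg)
P10 (332 kg) → truck 10 (remaining 168 kg)
P11 (123 kg) → truck 8 (remaining 120 kg)
P12 (69 kg) → truck 5 (remaining 165 kg)
P13 (105 kg) → truck 3 (remaining 104 kg)
P14 (362 kg) → truck 11 (remaining 138 kg)
P15 (120 kg) → truck 4 (remaining 77 kg)
P16 (330 kg) → truck 12 (remaining 170 kg)
P17 (100 kg) → truck 9 (remaining 93 kg)
P18 (272 kg) → truck 13 (remaining 228 kg)
Final trucks: [317] [352] [291,105] [303,120] [266,69] [314] [328] [257,123] [307,100] [332] [362] [330] [272].

13 trucks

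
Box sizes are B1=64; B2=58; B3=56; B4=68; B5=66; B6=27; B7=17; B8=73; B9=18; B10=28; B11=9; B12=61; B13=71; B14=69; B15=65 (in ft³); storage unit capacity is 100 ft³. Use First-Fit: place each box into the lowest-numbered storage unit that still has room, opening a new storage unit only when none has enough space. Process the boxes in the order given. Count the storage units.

Put B1 (64 ft³) in storage unit 1; 36 ft³ remain.
Put B2 (58 ft³) in storage unit 2; 42 ft³ remain.
Put B3 (56 ft³) in storage unit 3; 44 ft³ remain.
Put B4 (68 ft³) in storage unit 4; 32 ft³ remain.
Put B5 (66 ft³) in storage unit 5; 34 ft³ remain.
Put B6 (27 ft³) in storage unit 1; 9 ft³ remain.
Put B7 (17 ft³) in storage unit 2; 25 ft³ remain.
Put B8 (73 ft³) in storage unit 6; 27 ft³ remain.
Put B9 (18 ft³) in storage unit 2; 7 ft³ remain.
Put B10 (28 ft³) in storage unit 3; 16 ft³ remain.
Put B11 (9 ft³) in storage unit 1; 0 ft³ remain.
Put B12 (61 ft³) in storage unit 7; 39 ft³ remain.
Put B13 (71 ft³) in storage unit 8; 29 ft³ remain.
Put B14 (69 ft³) in storage unit 9; 31 ft³ remain.
Put B15 (65 ft³) in storage unit 10; 35 ft³ remain.
Final storage units: [64,27,9] [58,17,18] [56,28] [68] [66] [73] [61] [71] [69] [65].

10 storage units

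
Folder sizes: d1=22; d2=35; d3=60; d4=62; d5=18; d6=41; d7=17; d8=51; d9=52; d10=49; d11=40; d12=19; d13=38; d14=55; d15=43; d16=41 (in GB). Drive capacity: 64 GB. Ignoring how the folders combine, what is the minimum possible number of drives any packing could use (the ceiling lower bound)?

11 drives

Total size = 22 + 35 + 60 + 62 + 18 + 41 + 17 + 51 + 52 + 49 + 40 + 19 + 38 + 55 + 43 + 41 = 643 GB.
⌈643 / 64⌉ = 11.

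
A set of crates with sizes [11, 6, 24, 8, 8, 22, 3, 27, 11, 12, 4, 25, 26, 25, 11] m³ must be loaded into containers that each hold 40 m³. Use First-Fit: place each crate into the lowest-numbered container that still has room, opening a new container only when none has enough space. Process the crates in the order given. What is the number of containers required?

Put 11 m³ in container 1; 29 m³ remain.
Put 6 m³ in container 1; 23 m³ remain.
Put 24 m³ in container 2; 16 m³ remain.
Put 8 m³ in container 1; 15 m³ remain.
Put 8 m³ in container 1; 7 m³ remain.
Put 22 m³ in container 3; 18 m³ remain.
Put 3 m³ in container 1; 4 m³ remain.
Put 27 m³ in container 4; 13 m³ remain.
Put 11 m³ in container 2; 5 m³ remain.
Put 12 m³ in container 3; 6 m³ remain.
Put 4 m³ in container 1; 0 m³ remain.
Put 25 m³ in container 5; 15 m³ remain.
Put 26 m³ in container 6; 14 m³ remain.
Put 25 m³ in container 7; 15 m³ remain.
Put 11 m³ in container 4; 2 m³ remain.
Final containers: [11,6,8,8,3,4] [24,11] [22,12] [27,11] [25] [26] [25].

7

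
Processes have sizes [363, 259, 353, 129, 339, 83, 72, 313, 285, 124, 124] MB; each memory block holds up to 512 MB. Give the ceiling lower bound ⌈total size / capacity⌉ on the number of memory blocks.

Total size = 363 + 259 + 353 + 129 + 339 + 83 + 72 + 313 + 285 + 124 + 124 = 2444 MB.
⌈2444 / 512⌉ = 5.

5 memory blocks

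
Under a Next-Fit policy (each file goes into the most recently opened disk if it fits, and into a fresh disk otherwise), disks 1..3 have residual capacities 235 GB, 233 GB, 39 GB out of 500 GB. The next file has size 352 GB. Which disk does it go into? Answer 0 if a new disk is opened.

Next-Fit only looks at disk 3, which has 39 GB free.
352 GB does not fit, so a new disk is opened.

0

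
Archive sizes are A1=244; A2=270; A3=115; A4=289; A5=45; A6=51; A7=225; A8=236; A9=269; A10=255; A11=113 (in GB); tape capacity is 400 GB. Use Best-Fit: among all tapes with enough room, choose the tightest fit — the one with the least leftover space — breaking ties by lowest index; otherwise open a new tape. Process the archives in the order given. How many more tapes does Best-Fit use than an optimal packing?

Best-Fit: [244] [270,115] [289,45,51] [225] [236] [269,113] [255] → 7 tapes.
7 archives exceed 200 GB (half the capacity), and no two of those can share a tape, so at least 7 tapes are needed.
So 7 is already optimal.

0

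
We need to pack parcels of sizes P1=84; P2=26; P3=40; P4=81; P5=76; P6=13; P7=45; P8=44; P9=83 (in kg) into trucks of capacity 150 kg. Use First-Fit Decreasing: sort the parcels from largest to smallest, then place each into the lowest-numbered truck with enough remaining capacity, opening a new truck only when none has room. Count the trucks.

4

Sorted descending: 84, 83, 81, 76, 45, 44, 40, 26, 13.
84 kg → truck 1 (remaining 66 kg)
83 kg → truck 2 (remaining 67 kg)
81 kg → truck 3 (remaining 69 kg)
76 kg → truck 4 (remaining 74 kg)
45 kg → truck 1 (remaining 21 kg)
44 kg → truck 2 (remaining 23 kg)
40 kg → truck 3 (remaining 29 kg)
26 kg → truck 3 (remaining 3 kg)
13 kg → truck 1 (remaining 8 kg)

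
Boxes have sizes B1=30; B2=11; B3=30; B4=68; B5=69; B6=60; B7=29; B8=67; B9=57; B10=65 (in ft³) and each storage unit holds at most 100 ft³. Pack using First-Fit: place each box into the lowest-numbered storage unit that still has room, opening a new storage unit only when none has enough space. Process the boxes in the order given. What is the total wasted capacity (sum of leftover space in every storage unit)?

Put B1 (30 ft³) in storage unit 1; 70 ft³ remain.
Put B2 (11 ft³) in storage unit 1; 59 ft³ remain.
Put B3 (30 ft³) in storage unit 1; 29 ft³ remain.
Put B4 (68 ft³) in storage unit 2; 32 ft³ remain.
Put B5 (69 ft³) in storage unit 3; 31 ft³ remain.
Put B6 (60 ft³) in storage unit 4; 40 ft³ remain.
Put B7 (29 ft³) in storage unit 1; 0 ft³ remain.
Put B8 (67 ft³) in storage unit 5; 33 ft³ remain.
Put B9 (57 ft³) in storage unit 6; 43 ft³ remain.
Put B10 (65 ft³) in storage unit 7; 35 ft³ remain.
7 storage units × 100 ft³ = 700 ft³; used 486 ft³; unused 214 ft³.

214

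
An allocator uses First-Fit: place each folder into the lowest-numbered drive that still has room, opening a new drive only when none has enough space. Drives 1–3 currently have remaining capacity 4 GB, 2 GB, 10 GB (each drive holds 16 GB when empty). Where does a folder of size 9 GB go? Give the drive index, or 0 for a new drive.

3

Drives with room: drive 3 (10 GB).
The first with room is drive 3.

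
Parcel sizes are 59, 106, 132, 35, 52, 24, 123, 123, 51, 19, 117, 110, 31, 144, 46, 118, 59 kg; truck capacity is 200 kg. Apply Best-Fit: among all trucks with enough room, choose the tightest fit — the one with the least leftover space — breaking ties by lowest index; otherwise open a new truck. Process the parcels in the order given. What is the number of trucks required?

8 trucks

truck 1: place 59 kg, 141 kg left
truck 1: place 106 kg, 35 kg left
truck 2: place 132 kg, 68 kg left
truck 1: place 35 kg, 0 kg left
truck 2: place 52 kg, 16 kg left
truck 3: place 24 kg, 176 kg left
truck 3: place 123 kg, 53 kg left
truck 4: place 123 kg, 77 kg left
truck 3: place 51 kg, 2 kg left
truck 4: place 19 kg, 58 kg left
truck 5: place 117 kg, 83 kg left
truck 6: place 110 kg, 90 kg left
truck 4: place 31 kg, 27 kg left
truck 7: place 144 kg, 56 kg left
truck 7: place 46 kg, 10 kg left
truck 8: place 118 kg, 82 kg left
truck 8: place 59 kg, 23 kg left
Final trucks: [59,106,35] [132,52] [24,123,51] [123,19,31] [117] [110] [144,46] [118,59].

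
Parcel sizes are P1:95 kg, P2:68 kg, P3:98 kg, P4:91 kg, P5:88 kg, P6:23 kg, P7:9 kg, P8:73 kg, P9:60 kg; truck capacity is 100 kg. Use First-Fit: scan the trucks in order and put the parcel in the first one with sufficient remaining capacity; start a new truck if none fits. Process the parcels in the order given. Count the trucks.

7

P1 (95 kg) → truck 1 (remaining 5 kg)
P2 (68 kg) → truck 2 (remaining 32 kg)
P3 (98 kg) → truck 3 (remaining 2 kg)
P4 (91 kg) → truck 4 (remaining 9 kg)
P5 (88 kg) → truck 5 (remaining 12 kg)
P6 (23 kg) → truck 2 (remaining 9 kg)
P7 (9 kg) → truck 2 (remaining 0 kg)
P8 (73 kg) → truck 6 (remaining 27 kg)
P9 (60 kg) → truck 7 (remaining 40 kg)
Final trucks: [95] [68,23,9] [98] [91] [88] [73] [60].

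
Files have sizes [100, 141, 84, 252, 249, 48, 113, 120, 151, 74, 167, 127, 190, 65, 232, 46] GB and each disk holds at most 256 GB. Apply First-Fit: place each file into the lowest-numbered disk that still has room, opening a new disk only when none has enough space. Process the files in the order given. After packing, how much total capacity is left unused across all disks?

Put 100 GB in disk 1; 156 GB remain.
Put 141 GB in disk 1; 15 GB remain.
Put 84 GB in disk 2; 172 GB remain.
Put 252 GB in disk 3; 4 GB remain.
Put 249 GB in disk 4; 7 GB remain.
Put 48 GB in disk 2; 124 GB remain.
Put 113 GB in disk 2; 11 GB remain.
Put 120 GB in disk 5; 136 GB remain.
Put 151 GB in disk 6; 105 GB remain.
Put 74 GB in disk 5; 62 GB remain.
Put 167 GB in disk 7; 89 GB remain.
Put 127 GB in disk 8; 129 GB remain.
Put 190 GB in disk 9; 66 GB remain.
Put 65 GB in disk 6; 40 GB remain.
Put 232 GB in disk 10; 24 GB remain.
Put 46 GB in disk 5; 16 GB remain.
10 disks × 256 GB = 2560 GB; used 2159 GB; unused 401 GB.

401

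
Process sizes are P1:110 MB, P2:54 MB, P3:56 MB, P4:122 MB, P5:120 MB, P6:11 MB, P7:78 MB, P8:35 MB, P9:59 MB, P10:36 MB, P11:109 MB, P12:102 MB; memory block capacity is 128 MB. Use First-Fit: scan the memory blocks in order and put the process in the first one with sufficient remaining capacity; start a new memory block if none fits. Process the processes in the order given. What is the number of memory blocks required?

memory block 1: place P1 (110 MB), 18 MB left
memory block 2: place P2 (54 MB), 74 MB left
memory block 2: place P3 (56 MB), 18 MB left
memory block 3: place P4 (122 MB), 6 MB left
memory block 4: place P5 (120 MB), 8 MB left
memory block 1: place P6 (11 MB), 7 MB left
memory block 5: place P7 (78 MB), 50 MB left
memory block 5: place P8 (35 MB), 15 MB left
memory block 6: place P9 (59 MB), 69 MB left
memory block 6: place P10 (36 MB), 33 MB left
memory block 7: place P11 (109 MB), 19 MB left
memory block 8: place P12 (102 MB), 26 MB left
Final memory blocks: [110,11] [54,56] [122] [120] [78,35] [59,36] [109] [102].

8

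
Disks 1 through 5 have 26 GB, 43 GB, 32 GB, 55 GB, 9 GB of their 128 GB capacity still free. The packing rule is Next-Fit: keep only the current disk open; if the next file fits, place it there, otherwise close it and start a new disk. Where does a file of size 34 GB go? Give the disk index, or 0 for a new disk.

0

Next-Fit only looks at disk 5, which has 9 GB free.
34 GB does not fit, so a new disk is opened.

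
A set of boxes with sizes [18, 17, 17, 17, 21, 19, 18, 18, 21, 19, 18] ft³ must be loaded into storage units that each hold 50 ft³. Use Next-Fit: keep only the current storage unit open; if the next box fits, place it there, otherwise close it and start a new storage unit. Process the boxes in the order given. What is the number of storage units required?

18 ft³ → storage unit 1 (remaining 32 ft³)
17 ft³ → storage unit 1 (remaining 15 ft³)
17 ft³ → storage unit 2 (remaining 33 ft³)
17 ft³ → storage unit 2 (remaining 16 ft³)
21 ft³ → storage unit 3 (remaining 29 ft³)
19 ft³ → storage unit 3 (remaining 10 ft³)
18 ft³ → storage unit 4 (remaining 32 ft³)
18 ft³ → storage unit 4 (remaining 14 ft³)
21 ft³ → storage unit 5 (remaining 29 ft³)
19 ft³ → storage unit 5 (remaining 10 ft³)
18 ft³ → storage unit 6 (remaining 32 ft³)
Final storage units: [18,17] [17,17] [21,19] [18,18] [21,19] [18].

6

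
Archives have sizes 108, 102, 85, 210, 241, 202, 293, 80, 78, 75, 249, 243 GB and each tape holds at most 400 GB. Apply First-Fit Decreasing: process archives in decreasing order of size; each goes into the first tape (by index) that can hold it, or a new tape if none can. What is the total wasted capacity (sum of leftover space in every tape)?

434

Sorted descending: 293, 249, 243, 241, 210, 202, 108, 102, 85, 80, 78, 75.
293 GB → tape 1 (remaining 107 GB)
249 GB → tape 2 (remaining 151 GB)
243 GB → tape 3 (remaining 157 GB)
241 GB → tape 4 (remaining 159 GB)
210 GB → tape 5 (remaining 190 GB)
202 GB → tape 6 (remaining 198 GB)
108 GB → tape 2 (remaining 43 GB)
102 GB → tape 1 (remaining 5 GB)
85 GB → tape 3 (remaining 72 GB)
80 GB → tape 4 (remaining 79 GB)
78 GB → tape 4 (remaining 1 GB)
75 GB → tape 5 (remaining 115 GB)
6 tapes × 400 GB = 2400 GB; used 1966 GB; unused 434 GB.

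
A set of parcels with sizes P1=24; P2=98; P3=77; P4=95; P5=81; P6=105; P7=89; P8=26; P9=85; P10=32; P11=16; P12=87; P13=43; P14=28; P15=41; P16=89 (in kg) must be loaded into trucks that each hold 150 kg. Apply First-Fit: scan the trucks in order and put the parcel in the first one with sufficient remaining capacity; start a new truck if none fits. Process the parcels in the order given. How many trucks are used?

Put P1 (24 kg) in truck 1; 126 kg remain.
Put P2 (98 kg) in truck 1; 28 kg remain.
Put P3 (77 kg) in truck 2; 73 kg remain.
Put P4 (95 kg) in truck 3; 55 kg remain.
Put P5 (81 kg) in truck 4; 69 kg remain.
Put P6 (105 kg) in truck 5; 45 kg remain.
Put P7 (89 kg) in truck 6; 61 kg remain.
Put P8 (26 kg) in truck 1; 2 kg remain.
Put P9 (85 kg) in truck 7; 65 kg remain.
Put P10 (32 kg) in truck 2; 41 kg remain.
Put P11 (16 kg) in truck 2; 25 kg remain.
Put P12 (87 kg) in truck 8; 63 kg remain.
Put P13 (43 kg) in truck 3; 12 kg remain.
Put P14 (28 kg) in truck 4; 41 kg remain.
Put P15 (41 kg) in truck 4; 0 kg remain.
Put P16 (89 kg) in truck 9; 61 kg remain.

9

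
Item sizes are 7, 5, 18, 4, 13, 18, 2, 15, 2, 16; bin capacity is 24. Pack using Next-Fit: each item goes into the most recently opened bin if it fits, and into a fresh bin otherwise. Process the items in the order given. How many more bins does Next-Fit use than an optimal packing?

1

Next-Fit: [7,5] [18,4] [13] [18,2] [15,2] [16] → 6 bins.
Total size 100; any packing needs at least ⌈100/24⌉ = 5 bins.
An optimal packing achieves that bound: [18,5] [18,4,2] [16,7] [15,2] [13] → 5 bins.
Excess: 6 − 5 = 1.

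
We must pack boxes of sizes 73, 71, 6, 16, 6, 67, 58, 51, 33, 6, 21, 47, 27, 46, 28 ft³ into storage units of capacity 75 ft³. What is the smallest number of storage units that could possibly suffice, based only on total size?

8

Total size = 73 + 71 + 6 + 16 + 6 + 67 + 58 + 51 + 33 + 6 + 21 + 47 + 27 + 46 + 28 = 556 ft³.
⌈556 / 75⌉ = 8.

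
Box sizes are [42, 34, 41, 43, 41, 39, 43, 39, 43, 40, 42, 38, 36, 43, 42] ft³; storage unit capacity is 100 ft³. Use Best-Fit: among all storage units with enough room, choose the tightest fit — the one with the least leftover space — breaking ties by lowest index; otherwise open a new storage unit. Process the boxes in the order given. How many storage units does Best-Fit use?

storage unit 1: place 42 ft³, 58 ft³ left
storage unit 1: place 34 ft³, 24 ft³ left
storage unit 2: place 41 ft³, 59 ft³ left
storage unit 2: place 43 ft³, 16 ft³ left
storage unit 3: place 41 ft³, 59 ft³ left
storage unit 3: place 39 ft³, 20 ft³ left
storage unit 4: place 43 ft³, 57 ft³ left
storage unit 4: place 39 ft³, 18 ft³ left
storage unit 5: place 43 ft³, 57 ft³ left
storage unit 5: place 40 ft³, 17 ft³ left
storage unit 6: place 42 ft³, 58 ft³ left
storage unit 6: place 38 ft³, 20 ft³ left
storage unit 7: place 36 ft³, 64 ft³ left
storage unit 7: place 43 ft³, 21 ft³ left
storage unit 8: place 42 ft³, 58 ft³ left

8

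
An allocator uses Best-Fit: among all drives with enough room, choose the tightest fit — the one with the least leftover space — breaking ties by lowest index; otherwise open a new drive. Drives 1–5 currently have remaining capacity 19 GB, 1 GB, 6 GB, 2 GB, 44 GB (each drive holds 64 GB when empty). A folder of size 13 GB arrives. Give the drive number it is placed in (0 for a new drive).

1

Drives with room: drive 1 (19 GB), drive 5 (44 GB).
Tightest fit is drive 1 with 19 GB free.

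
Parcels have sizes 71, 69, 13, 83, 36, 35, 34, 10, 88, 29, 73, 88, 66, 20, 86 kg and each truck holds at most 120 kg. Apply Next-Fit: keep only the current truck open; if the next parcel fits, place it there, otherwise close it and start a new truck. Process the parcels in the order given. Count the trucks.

truck 1: place 71 kg, 49 kg left
truck 2: place 69 kg, 51 kg left
truck 2: place 13 kg, 38 kg left
truck 3: place 83 kg, 37 kg left
truck 3: place 36 kg, 1 kg left
truck 4: place 35 kg, 85 kg left
truck 4: place 34 kg, 51 kg left
truck 4: place 10 kg, 41 kg left
truck 5: place 88 kg, 32 kg left
truck 5: place 29 kg, 3 kg left
truck 6: place 73 kg, 47 kg left
truck 7: place 88 kg, 32 kg left
truck 8: place 66 kg, 54 kg left
truck 8: place 20 kg, 34 kg left
truck 9: place 86 kg, 34 kg left
Final trucks: [71] [69,13] [83,36] [35,34,10] [88,29] [73] [88] [66,20] [86].

9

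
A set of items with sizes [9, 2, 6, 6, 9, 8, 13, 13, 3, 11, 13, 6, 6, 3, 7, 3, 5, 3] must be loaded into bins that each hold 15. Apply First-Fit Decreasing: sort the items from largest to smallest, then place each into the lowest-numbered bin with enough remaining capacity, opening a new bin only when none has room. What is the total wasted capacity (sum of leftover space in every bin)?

9

Sorted descending: 13, 13, 13, 11, 9, 9, 8, 7, 6, 6, 6, 6, 5, 3, 3, 3, 3, 2.
Put 13 in bin 1; 2 remain.
Put 13 in bin 2; 2 remain.
Put 13 in bin 3; 2 remain.
Put 11 in bin 4; 4 remain.
Put 9 in bin 5; 6 remain.
Put 9 in bin 6; 6 remain.
Put 8 in bin 7; 7 remain.
Put 7 in bin 7; 0 remain.
Put 6 in bin 5; 0 remain.
Put 6 in bin 6; 0 remain.
Put 6 in bin 8; 9 remain.
Put 6 in bin 8; 3 remain.
Put 5 in bin 9; 10 remain.
Put 3 in bin 4; 1 remain.
Put 3 in bin 8; 0 remain.
Put 3 in bin 9; 7 remain.
Put 3 in bin 9; 4 remain.
Put 2 in bin 1; 0 remain.
9 bins × 15 = 135; used 126; unused 9.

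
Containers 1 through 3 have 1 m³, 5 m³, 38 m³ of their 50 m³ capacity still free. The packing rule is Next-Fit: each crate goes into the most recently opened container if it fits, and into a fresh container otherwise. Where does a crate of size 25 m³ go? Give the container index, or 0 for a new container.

3

Next-Fit only looks at container 3, which has 38 m³ free.
25 m³ fits there.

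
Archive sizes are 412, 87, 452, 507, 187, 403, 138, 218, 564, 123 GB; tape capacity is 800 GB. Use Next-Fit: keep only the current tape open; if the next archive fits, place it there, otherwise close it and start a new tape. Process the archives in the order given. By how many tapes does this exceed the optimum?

Next-Fit: [412,87] [452] [507,187] [403,138,218] [564,123] → 5 tapes.
5 archives exceed 400 GB (half the capacity), and no two of those can share a tape, so at least 5 tapes are needed.
So 5 is already optimal.

0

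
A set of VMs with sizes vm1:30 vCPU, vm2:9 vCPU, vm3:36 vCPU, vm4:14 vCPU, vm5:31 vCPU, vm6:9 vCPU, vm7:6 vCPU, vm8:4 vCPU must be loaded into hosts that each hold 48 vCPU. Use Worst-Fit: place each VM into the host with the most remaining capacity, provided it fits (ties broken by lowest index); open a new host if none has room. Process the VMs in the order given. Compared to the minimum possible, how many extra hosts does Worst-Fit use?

1

Worst-Fit: [30,9,6] [36,9] [14,31] [4] → 4 hosts.
Total size 139 vCPU; any packing needs at least ⌈139/48⌉ = 3 hosts.
An optimal packing achieves that bound: [36,6,4] [31,14] [30,9,9] → 3 hosts.
Excess: 4 − 3 = 1.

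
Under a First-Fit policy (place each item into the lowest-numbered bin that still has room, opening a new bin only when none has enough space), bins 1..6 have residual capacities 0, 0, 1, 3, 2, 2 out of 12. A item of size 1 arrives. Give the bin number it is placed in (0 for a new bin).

Bins with room: bin 3 (1), bin 4 (3), bin 5 (2), bin 6 (2).
The first with room is bin 3.

3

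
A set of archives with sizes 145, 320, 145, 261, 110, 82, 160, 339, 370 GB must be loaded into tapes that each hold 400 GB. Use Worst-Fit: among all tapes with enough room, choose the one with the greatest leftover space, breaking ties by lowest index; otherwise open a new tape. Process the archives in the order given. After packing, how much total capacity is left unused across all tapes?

468

145 GB → tape 1 (remaining 255 GB)
320 GB → tape 2 (remaining 80 GB)
145 GB → tape 1 (remaining 110 GB)
261 GB → tape 3 (remaining 139 GB)
110 GB → tape 3 (remaining 29 GB)
82 GB → tape 1 (remaining 28 GB)
160 GB → tape 4 (remaining 240 GB)
339 GB → tape 5 (remaining 61 GB)
370 GB → tape 6 (remaining 30 GB)
6 tapes × 400 GB = 2400 GB; used 1932 GB; unused 468 GB.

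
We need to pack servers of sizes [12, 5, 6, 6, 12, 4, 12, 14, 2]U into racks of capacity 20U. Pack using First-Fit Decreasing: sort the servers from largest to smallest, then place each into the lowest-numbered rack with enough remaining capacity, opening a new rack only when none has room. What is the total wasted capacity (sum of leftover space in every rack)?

7

Sorted descending: 14, 12, 12, 12, 6, 6, 5, 4, 2.
14U → rack 1 (remaining 6U)
12U → rack 2 (remaining 8U)
12U → rack 3 (remaining 8U)
12U → rack 4 (remaining 8U)
6U → rack 1 (remaining 0U)
6U → rack 2 (remaining 2U)
5U → rack 3 (remaining 3U)
4U → rack 4 (remaining 4U)
2U → rack 2 (remaining 0U)
4 racks × 20U = 80U; used 73U; unused 7U.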